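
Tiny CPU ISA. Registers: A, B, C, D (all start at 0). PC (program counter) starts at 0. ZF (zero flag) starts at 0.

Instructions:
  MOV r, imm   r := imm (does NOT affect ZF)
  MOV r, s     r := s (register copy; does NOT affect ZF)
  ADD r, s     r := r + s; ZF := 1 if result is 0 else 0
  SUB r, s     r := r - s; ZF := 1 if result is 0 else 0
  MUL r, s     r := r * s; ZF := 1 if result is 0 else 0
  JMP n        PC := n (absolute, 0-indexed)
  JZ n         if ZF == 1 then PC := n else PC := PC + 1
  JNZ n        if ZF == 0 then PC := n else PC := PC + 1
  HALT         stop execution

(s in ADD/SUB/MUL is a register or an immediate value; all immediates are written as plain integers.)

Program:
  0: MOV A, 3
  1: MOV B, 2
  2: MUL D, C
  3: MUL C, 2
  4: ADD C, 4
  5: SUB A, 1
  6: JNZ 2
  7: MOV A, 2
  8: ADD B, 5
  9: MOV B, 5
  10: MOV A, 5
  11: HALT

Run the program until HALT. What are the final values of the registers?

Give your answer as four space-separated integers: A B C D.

Step 1: PC=0 exec 'MOV A, 3'. After: A=3 B=0 C=0 D=0 ZF=0 PC=1
Step 2: PC=1 exec 'MOV B, 2'. After: A=3 B=2 C=0 D=0 ZF=0 PC=2
Step 3: PC=2 exec 'MUL D, C'. After: A=3 B=2 C=0 D=0 ZF=1 PC=3
Step 4: PC=3 exec 'MUL C, 2'. After: A=3 B=2 C=0 D=0 ZF=1 PC=4
Step 5: PC=4 exec 'ADD C, 4'. After: A=3 B=2 C=4 D=0 ZF=0 PC=5
Step 6: PC=5 exec 'SUB A, 1'. After: A=2 B=2 C=4 D=0 ZF=0 PC=6
Step 7: PC=6 exec 'JNZ 2'. After: A=2 B=2 C=4 D=0 ZF=0 PC=2
Step 8: PC=2 exec 'MUL D, C'. After: A=2 B=2 C=4 D=0 ZF=1 PC=3
Step 9: PC=3 exec 'MUL C, 2'. After: A=2 B=2 C=8 D=0 ZF=0 PC=4
Step 10: PC=4 exec 'ADD C, 4'. After: A=2 B=2 C=12 D=0 ZF=0 PC=5
Step 11: PC=5 exec 'SUB A, 1'. After: A=1 B=2 C=12 D=0 ZF=0 PC=6
Step 12: PC=6 exec 'JNZ 2'. After: A=1 B=2 C=12 D=0 ZF=0 PC=2
Step 13: PC=2 exec 'MUL D, C'. After: A=1 B=2 C=12 D=0 ZF=1 PC=3
Step 14: PC=3 exec 'MUL C, 2'. After: A=1 B=2 C=24 D=0 ZF=0 PC=4
Step 15: PC=4 exec 'ADD C, 4'. After: A=1 B=2 C=28 D=0 ZF=0 PC=5
Step 16: PC=5 exec 'SUB A, 1'. After: A=0 B=2 C=28 D=0 ZF=1 PC=6
Step 17: PC=6 exec 'JNZ 2'. After: A=0 B=2 C=28 D=0 ZF=1 PC=7
Step 18: PC=7 exec 'MOV A, 2'. After: A=2 B=2 C=28 D=0 ZF=1 PC=8
Step 19: PC=8 exec 'ADD B, 5'. After: A=2 B=7 C=28 D=0 ZF=0 PC=9
Step 20: PC=9 exec 'MOV B, 5'. After: A=2 B=5 C=28 D=0 ZF=0 PC=10
Step 21: PC=10 exec 'MOV A, 5'. After: A=5 B=5 C=28 D=0 ZF=0 PC=11
Step 22: PC=11 exec 'HALT'. After: A=5 B=5 C=28 D=0 ZF=0 PC=11 HALTED

Answer: 5 5 28 0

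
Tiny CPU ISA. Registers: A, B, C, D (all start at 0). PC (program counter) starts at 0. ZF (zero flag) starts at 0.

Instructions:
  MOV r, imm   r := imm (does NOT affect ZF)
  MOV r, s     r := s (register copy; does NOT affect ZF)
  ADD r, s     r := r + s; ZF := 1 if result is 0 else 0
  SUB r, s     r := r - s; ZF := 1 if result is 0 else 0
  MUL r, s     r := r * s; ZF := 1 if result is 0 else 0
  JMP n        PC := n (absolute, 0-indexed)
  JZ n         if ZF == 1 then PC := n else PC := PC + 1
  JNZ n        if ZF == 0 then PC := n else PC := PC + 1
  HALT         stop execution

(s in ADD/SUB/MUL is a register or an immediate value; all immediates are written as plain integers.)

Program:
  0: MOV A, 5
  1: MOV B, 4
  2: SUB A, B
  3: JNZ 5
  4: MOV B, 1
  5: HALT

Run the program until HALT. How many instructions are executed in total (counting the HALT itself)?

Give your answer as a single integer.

Step 1: PC=0 exec 'MOV A, 5'. After: A=5 B=0 C=0 D=0 ZF=0 PC=1
Step 2: PC=1 exec 'MOV B, 4'. After: A=5 B=4 C=0 D=0 ZF=0 PC=2
Step 3: PC=2 exec 'SUB A, B'. After: A=1 B=4 C=0 D=0 ZF=0 PC=3
Step 4: PC=3 exec 'JNZ 5'. After: A=1 B=4 C=0 D=0 ZF=0 PC=5
Step 5: PC=5 exec 'HALT'. After: A=1 B=4 C=0 D=0 ZF=0 PC=5 HALTED
Total instructions executed: 5

Answer: 5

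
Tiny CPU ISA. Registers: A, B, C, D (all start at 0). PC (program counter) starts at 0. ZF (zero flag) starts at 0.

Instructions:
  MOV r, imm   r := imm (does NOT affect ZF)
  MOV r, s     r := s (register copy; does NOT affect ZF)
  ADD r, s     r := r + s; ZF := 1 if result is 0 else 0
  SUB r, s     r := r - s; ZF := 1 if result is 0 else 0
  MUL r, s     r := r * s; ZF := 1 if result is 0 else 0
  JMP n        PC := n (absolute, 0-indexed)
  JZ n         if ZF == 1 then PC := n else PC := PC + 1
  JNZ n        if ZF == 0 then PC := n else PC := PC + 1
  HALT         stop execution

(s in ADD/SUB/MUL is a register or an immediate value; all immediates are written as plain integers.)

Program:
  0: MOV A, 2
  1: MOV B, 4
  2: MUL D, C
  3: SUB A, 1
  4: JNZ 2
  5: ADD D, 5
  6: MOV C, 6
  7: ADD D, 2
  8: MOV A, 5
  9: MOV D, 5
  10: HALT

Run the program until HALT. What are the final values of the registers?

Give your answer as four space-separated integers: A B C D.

Answer: 5 4 6 5

Derivation:
Step 1: PC=0 exec 'MOV A, 2'. After: A=2 B=0 C=0 D=0 ZF=0 PC=1
Step 2: PC=1 exec 'MOV B, 4'. After: A=2 B=4 C=0 D=0 ZF=0 PC=2
Step 3: PC=2 exec 'MUL D, C'. After: A=2 B=4 C=0 D=0 ZF=1 PC=3
Step 4: PC=3 exec 'SUB A, 1'. After: A=1 B=4 C=0 D=0 ZF=0 PC=4
Step 5: PC=4 exec 'JNZ 2'. After: A=1 B=4 C=0 D=0 ZF=0 PC=2
Step 6: PC=2 exec 'MUL D, C'. After: A=1 B=4 C=0 D=0 ZF=1 PC=3
Step 7: PC=3 exec 'SUB A, 1'. After: A=0 B=4 C=0 D=0 ZF=1 PC=4
Step 8: PC=4 exec 'JNZ 2'. After: A=0 B=4 C=0 D=0 ZF=1 PC=5
Step 9: PC=5 exec 'ADD D, 5'. After: A=0 B=4 C=0 D=5 ZF=0 PC=6
Step 10: PC=6 exec 'MOV C, 6'. After: A=0 B=4 C=6 D=5 ZF=0 PC=7
Step 11: PC=7 exec 'ADD D, 2'. After: A=0 B=4 C=6 D=7 ZF=0 PC=8
Step 12: PC=8 exec 'MOV A, 5'. After: A=5 B=4 C=6 D=7 ZF=0 PC=9
Step 13: PC=9 exec 'MOV D, 5'. After: A=5 B=4 C=6 D=5 ZF=0 PC=10
Step 14: PC=10 exec 'HALT'. After: A=5 B=4 C=6 D=5 ZF=0 PC=10 HALTED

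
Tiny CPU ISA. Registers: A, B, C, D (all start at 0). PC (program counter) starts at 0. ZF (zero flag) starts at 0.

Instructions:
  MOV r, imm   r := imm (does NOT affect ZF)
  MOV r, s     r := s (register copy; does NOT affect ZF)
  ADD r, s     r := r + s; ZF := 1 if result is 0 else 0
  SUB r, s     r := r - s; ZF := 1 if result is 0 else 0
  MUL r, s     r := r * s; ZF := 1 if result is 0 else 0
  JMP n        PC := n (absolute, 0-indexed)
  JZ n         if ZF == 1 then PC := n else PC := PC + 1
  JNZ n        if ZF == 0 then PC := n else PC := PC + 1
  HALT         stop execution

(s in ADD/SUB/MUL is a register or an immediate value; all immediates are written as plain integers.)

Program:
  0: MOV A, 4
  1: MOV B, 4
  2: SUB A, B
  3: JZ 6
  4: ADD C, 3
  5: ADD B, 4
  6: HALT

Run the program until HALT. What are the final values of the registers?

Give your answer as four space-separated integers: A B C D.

Answer: 0 4 0 0

Derivation:
Step 1: PC=0 exec 'MOV A, 4'. After: A=4 B=0 C=0 D=0 ZF=0 PC=1
Step 2: PC=1 exec 'MOV B, 4'. After: A=4 B=4 C=0 D=0 ZF=0 PC=2
Step 3: PC=2 exec 'SUB A, B'. After: A=0 B=4 C=0 D=0 ZF=1 PC=3
Step 4: PC=3 exec 'JZ 6'. After: A=0 B=4 C=0 D=0 ZF=1 PC=6
Step 5: PC=6 exec 'HALT'. After: A=0 B=4 C=0 D=0 ZF=1 PC=6 HALTED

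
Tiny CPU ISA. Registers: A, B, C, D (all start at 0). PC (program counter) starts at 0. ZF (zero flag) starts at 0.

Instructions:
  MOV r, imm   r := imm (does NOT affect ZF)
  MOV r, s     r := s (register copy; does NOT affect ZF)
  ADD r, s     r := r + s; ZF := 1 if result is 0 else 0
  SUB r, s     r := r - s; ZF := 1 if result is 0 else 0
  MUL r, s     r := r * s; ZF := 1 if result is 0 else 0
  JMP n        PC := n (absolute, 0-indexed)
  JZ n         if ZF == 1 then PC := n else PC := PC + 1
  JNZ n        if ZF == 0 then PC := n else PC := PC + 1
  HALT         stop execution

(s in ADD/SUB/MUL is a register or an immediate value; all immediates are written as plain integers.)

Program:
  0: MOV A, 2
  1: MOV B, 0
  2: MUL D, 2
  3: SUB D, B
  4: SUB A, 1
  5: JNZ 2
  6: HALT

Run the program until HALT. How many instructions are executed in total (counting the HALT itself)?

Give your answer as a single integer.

Step 1: PC=0 exec 'MOV A, 2'. After: A=2 B=0 C=0 D=0 ZF=0 PC=1
Step 2: PC=1 exec 'MOV B, 0'. After: A=2 B=0 C=0 D=0 ZF=0 PC=2
Step 3: PC=2 exec 'MUL D, 2'. After: A=2 B=0 C=0 D=0 ZF=1 PC=3
Step 4: PC=3 exec 'SUB D, B'. After: A=2 B=0 C=0 D=0 ZF=1 PC=4
Step 5: PC=4 exec 'SUB A, 1'. After: A=1 B=0 C=0 D=0 ZF=0 PC=5
Step 6: PC=5 exec 'JNZ 2'. After: A=1 B=0 C=0 D=0 ZF=0 PC=2
Step 7: PC=2 exec 'MUL D, 2'. After: A=1 B=0 C=0 D=0 ZF=1 PC=3
Step 8: PC=3 exec 'SUB D, B'. After: A=1 B=0 C=0 D=0 ZF=1 PC=4
Step 9: PC=4 exec 'SUB A, 1'. After: A=0 B=0 C=0 D=0 ZF=1 PC=5
Step 10: PC=5 exec 'JNZ 2'. After: A=0 B=0 C=0 D=0 ZF=1 PC=6
Step 11: PC=6 exec 'HALT'. After: A=0 B=0 C=0 D=0 ZF=1 PC=6 HALTED
Total instructions executed: 11

Answer: 11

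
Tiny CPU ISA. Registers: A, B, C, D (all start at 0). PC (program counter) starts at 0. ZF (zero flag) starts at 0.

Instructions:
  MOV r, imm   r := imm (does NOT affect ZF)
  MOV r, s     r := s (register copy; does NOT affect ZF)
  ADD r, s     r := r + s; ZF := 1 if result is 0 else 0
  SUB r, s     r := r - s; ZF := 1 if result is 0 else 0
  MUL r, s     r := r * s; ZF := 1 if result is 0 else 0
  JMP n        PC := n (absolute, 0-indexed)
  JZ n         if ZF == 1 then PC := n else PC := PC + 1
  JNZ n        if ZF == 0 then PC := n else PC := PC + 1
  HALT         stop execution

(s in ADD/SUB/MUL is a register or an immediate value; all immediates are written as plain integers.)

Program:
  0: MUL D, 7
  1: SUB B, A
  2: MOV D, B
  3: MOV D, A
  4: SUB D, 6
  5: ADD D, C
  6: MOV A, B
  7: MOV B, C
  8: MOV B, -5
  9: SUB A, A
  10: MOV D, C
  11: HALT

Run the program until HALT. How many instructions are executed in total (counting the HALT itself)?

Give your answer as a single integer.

Answer: 12

Derivation:
Step 1: PC=0 exec 'MUL D, 7'. After: A=0 B=0 C=0 D=0 ZF=1 PC=1
Step 2: PC=1 exec 'SUB B, A'. After: A=0 B=0 C=0 D=0 ZF=1 PC=2
Step 3: PC=2 exec 'MOV D, B'. After: A=0 B=0 C=0 D=0 ZF=1 PC=3
Step 4: PC=3 exec 'MOV D, A'. After: A=0 B=0 C=0 D=0 ZF=1 PC=4
Step 5: PC=4 exec 'SUB D, 6'. After: A=0 B=0 C=0 D=-6 ZF=0 PC=5
Step 6: PC=5 exec 'ADD D, C'. After: A=0 B=0 C=0 D=-6 ZF=0 PC=6
Step 7: PC=6 exec 'MOV A, B'. After: A=0 B=0 C=0 D=-6 ZF=0 PC=7
Step 8: PC=7 exec 'MOV B, C'. After: A=0 B=0 C=0 D=-6 ZF=0 PC=8
Step 9: PC=8 exec 'MOV B, -5'. After: A=0 B=-5 C=0 D=-6 ZF=0 PC=9
Step 10: PC=9 exec 'SUB A, A'. After: A=0 B=-5 C=0 D=-6 ZF=1 PC=10
Step 11: PC=10 exec 'MOV D, C'. After: A=0 B=-5 C=0 D=0 ZF=1 PC=11
Step 12: PC=11 exec 'HALT'. After: A=0 B=-5 C=0 D=0 ZF=1 PC=11 HALTED
Total instructions executed: 12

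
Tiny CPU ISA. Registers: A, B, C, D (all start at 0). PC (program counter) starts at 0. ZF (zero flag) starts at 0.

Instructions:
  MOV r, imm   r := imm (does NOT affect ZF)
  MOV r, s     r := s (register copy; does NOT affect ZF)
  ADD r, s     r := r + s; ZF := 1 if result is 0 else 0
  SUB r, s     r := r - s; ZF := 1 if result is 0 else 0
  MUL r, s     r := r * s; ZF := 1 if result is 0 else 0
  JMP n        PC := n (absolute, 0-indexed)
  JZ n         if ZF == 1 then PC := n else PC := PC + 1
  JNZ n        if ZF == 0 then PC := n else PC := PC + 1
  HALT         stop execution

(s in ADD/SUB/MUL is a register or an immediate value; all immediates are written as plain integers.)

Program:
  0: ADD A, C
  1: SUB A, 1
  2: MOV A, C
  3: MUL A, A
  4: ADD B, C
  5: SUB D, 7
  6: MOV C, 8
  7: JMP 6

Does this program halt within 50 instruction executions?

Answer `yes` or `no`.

Step 1: PC=0 exec 'ADD A, C'. After: A=0 B=0 C=0 D=0 ZF=1 PC=1
Step 2: PC=1 exec 'SUB A, 1'. After: A=-1 B=0 C=0 D=0 ZF=0 PC=2
Step 3: PC=2 exec 'MOV A, C'. After: A=0 B=0 C=0 D=0 ZF=0 PC=3
Step 4: PC=3 exec 'MUL A, A'. After: A=0 B=0 C=0 D=0 ZF=1 PC=4
Step 5: PC=4 exec 'ADD B, C'. After: A=0 B=0 C=0 D=0 ZF=1 PC=5
Step 6: PC=5 exec 'SUB D, 7'. After: A=0 B=0 C=0 D=-7 ZF=0 PC=6
Step 7: PC=6 exec 'MOV C, 8'. After: A=0 B=0 C=8 D=-7 ZF=0 PC=7
Step 8: PC=7 exec 'JMP 6'. After: A=0 B=0 C=8 D=-7 ZF=0 PC=6
Step 9: PC=6 exec 'MOV C, 8'. After: A=0 B=0 C=8 D=-7 ZF=0 PC=7
State after step 9 equals state after step 7: the program is in a cycle of length 2 and will never halt.

Answer: no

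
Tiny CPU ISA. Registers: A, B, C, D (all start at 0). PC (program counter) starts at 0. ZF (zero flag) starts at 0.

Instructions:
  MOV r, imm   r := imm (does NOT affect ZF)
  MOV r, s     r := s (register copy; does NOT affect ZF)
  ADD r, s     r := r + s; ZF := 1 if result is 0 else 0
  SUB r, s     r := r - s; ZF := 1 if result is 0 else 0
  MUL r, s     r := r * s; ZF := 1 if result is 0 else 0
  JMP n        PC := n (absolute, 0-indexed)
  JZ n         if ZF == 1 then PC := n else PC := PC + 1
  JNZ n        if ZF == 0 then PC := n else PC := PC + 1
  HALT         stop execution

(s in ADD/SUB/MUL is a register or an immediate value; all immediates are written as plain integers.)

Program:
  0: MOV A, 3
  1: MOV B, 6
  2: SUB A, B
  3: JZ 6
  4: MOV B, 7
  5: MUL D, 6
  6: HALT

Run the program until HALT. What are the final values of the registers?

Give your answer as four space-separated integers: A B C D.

Answer: -3 7 0 0

Derivation:
Step 1: PC=0 exec 'MOV A, 3'. After: A=3 B=0 C=0 D=0 ZF=0 PC=1
Step 2: PC=1 exec 'MOV B, 6'. After: A=3 B=6 C=0 D=0 ZF=0 PC=2
Step 3: PC=2 exec 'SUB A, B'. After: A=-3 B=6 C=0 D=0 ZF=0 PC=3
Step 4: PC=3 exec 'JZ 6'. After: A=-3 B=6 C=0 D=0 ZF=0 PC=4
Step 5: PC=4 exec 'MOV B, 7'. After: A=-3 B=7 C=0 D=0 ZF=0 PC=5
Step 6: PC=5 exec 'MUL D, 6'. After: A=-3 B=7 C=0 D=0 ZF=1 PC=6
Step 7: PC=6 exec 'HALT'. After: A=-3 B=7 C=0 D=0 ZF=1 PC=6 HALTED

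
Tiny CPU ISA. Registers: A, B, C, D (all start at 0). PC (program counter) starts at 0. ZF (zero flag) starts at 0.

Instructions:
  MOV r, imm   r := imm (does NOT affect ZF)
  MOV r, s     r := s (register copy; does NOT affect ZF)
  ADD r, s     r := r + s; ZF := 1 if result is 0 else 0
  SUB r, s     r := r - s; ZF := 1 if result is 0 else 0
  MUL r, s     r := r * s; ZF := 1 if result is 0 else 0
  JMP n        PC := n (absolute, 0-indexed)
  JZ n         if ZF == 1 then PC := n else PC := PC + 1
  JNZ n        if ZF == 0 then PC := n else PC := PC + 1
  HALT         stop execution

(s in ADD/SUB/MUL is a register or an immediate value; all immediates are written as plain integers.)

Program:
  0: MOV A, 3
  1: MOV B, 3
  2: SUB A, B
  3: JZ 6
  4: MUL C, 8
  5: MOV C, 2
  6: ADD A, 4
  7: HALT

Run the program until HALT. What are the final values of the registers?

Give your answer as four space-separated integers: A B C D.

Step 1: PC=0 exec 'MOV A, 3'. After: A=3 B=0 C=0 D=0 ZF=0 PC=1
Step 2: PC=1 exec 'MOV B, 3'. After: A=3 B=3 C=0 D=0 ZF=0 PC=2
Step 3: PC=2 exec 'SUB A, B'. After: A=0 B=3 C=0 D=0 ZF=1 PC=3
Step 4: PC=3 exec 'JZ 6'. After: A=0 B=3 C=0 D=0 ZF=1 PC=6
Step 5: PC=6 exec 'ADD A, 4'. After: A=4 B=3 C=0 D=0 ZF=0 PC=7
Step 6: PC=7 exec 'HALT'. After: A=4 B=3 C=0 D=0 ZF=0 PC=7 HALTED

Answer: 4 3 0 0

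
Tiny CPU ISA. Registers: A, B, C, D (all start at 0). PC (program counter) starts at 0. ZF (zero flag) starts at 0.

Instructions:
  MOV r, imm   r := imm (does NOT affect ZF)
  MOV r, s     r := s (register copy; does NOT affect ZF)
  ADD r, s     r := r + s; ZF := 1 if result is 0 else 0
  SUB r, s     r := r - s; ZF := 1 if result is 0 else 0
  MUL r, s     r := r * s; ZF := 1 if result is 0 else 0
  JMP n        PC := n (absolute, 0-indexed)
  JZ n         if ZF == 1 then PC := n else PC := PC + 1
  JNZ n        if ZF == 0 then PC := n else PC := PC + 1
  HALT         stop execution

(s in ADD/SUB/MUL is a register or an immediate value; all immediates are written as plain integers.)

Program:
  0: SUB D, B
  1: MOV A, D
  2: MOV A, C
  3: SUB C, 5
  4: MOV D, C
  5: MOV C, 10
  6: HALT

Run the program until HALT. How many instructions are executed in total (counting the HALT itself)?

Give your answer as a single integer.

Answer: 7

Derivation:
Step 1: PC=0 exec 'SUB D, B'. After: A=0 B=0 C=0 D=0 ZF=1 PC=1
Step 2: PC=1 exec 'MOV A, D'. After: A=0 B=0 C=0 D=0 ZF=1 PC=2
Step 3: PC=2 exec 'MOV A, C'. After: A=0 B=0 C=0 D=0 ZF=1 PC=3
Step 4: PC=3 exec 'SUB C, 5'. After: A=0 B=0 C=-5 D=0 ZF=0 PC=4
Step 5: PC=4 exec 'MOV D, C'. After: A=0 B=0 C=-5 D=-5 ZF=0 PC=5
Step 6: PC=5 exec 'MOV C, 10'. After: A=0 B=0 C=10 D=-5 ZF=0 PC=6
Step 7: PC=6 exec 'HALT'. After: A=0 B=0 C=10 D=-5 ZF=0 PC=6 HALTED
Total instructions executed: 7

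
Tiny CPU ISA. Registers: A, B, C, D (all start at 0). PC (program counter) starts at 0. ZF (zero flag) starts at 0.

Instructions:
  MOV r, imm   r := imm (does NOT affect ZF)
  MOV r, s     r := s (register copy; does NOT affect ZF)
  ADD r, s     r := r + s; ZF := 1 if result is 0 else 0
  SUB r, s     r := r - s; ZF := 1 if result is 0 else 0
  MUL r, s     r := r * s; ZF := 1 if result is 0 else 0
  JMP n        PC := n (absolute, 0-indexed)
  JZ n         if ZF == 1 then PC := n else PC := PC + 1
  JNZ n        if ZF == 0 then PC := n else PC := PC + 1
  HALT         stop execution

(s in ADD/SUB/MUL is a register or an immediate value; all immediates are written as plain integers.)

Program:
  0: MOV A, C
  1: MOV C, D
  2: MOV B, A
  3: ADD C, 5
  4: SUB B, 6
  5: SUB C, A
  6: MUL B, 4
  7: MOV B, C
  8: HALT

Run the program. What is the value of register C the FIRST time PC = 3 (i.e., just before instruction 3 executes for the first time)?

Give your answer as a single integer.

Step 1: PC=0 exec 'MOV A, C'. After: A=0 B=0 C=0 D=0 ZF=0 PC=1
Step 2: PC=1 exec 'MOV C, D'. After: A=0 B=0 C=0 D=0 ZF=0 PC=2
Step 3: PC=2 exec 'MOV B, A'. After: A=0 B=0 C=0 D=0 ZF=0 PC=3
First time PC=3: C=0

0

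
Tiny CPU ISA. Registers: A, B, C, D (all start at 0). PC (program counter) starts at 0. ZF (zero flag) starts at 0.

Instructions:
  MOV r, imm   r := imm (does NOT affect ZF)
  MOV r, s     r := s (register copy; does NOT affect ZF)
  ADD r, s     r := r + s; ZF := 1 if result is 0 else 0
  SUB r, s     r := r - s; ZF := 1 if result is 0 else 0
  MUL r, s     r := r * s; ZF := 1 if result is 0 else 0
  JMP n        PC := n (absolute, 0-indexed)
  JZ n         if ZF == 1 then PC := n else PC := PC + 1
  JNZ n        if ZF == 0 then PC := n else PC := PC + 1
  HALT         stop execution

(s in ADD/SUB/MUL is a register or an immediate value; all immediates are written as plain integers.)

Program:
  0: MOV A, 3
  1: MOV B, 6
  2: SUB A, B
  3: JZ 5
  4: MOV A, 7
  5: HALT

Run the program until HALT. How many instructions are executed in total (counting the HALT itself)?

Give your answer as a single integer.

Step 1: PC=0 exec 'MOV A, 3'. After: A=3 B=0 C=0 D=0 ZF=0 PC=1
Step 2: PC=1 exec 'MOV B, 6'. After: A=3 B=6 C=0 D=0 ZF=0 PC=2
Step 3: PC=2 exec 'SUB A, B'. After: A=-3 B=6 C=0 D=0 ZF=0 PC=3
Step 4: PC=3 exec 'JZ 5'. After: A=-3 B=6 C=0 D=0 ZF=0 PC=4
Step 5: PC=4 exec 'MOV A, 7'. After: A=7 B=6 C=0 D=0 ZF=0 PC=5
Step 6: PC=5 exec 'HALT'. After: A=7 B=6 C=0 D=0 ZF=0 PC=5 HALTED
Total instructions executed: 6

Answer: 6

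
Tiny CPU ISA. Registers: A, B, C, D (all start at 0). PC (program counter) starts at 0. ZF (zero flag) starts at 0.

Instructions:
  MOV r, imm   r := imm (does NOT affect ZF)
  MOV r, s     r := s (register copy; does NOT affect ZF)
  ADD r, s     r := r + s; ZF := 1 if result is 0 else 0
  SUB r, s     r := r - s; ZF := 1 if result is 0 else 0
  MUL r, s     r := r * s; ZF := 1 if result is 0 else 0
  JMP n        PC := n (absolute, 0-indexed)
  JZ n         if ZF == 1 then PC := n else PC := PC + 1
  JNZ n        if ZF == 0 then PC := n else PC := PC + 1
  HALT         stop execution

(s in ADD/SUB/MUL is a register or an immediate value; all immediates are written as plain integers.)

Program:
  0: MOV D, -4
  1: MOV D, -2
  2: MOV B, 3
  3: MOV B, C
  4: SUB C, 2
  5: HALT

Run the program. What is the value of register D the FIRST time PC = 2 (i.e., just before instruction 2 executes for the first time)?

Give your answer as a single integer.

Step 1: PC=0 exec 'MOV D, -4'. After: A=0 B=0 C=0 D=-4 ZF=0 PC=1
Step 2: PC=1 exec 'MOV D, -2'. After: A=0 B=0 C=0 D=-2 ZF=0 PC=2
First time PC=2: D=-2

-2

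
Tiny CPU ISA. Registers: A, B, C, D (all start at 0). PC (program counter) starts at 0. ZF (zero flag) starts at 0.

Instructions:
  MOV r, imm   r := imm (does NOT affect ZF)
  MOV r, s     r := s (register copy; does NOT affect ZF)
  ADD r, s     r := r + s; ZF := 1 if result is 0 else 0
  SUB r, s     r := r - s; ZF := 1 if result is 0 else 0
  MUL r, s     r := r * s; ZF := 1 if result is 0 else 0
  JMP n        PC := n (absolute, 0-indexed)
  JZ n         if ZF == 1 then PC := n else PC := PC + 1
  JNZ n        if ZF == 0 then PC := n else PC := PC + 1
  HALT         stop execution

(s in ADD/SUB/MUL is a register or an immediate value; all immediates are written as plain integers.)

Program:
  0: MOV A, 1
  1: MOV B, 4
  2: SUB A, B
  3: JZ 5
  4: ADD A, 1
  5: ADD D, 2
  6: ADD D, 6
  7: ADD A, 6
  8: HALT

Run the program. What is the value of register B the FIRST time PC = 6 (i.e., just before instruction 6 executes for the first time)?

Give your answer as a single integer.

Step 1: PC=0 exec 'MOV A, 1'. After: A=1 B=0 C=0 D=0 ZF=0 PC=1
Step 2: PC=1 exec 'MOV B, 4'. After: A=1 B=4 C=0 D=0 ZF=0 PC=2
Step 3: PC=2 exec 'SUB A, B'. After: A=-3 B=4 C=0 D=0 ZF=0 PC=3
Step 4: PC=3 exec 'JZ 5'. After: A=-3 B=4 C=0 D=0 ZF=0 PC=4
Step 5: PC=4 exec 'ADD A, 1'. After: A=-2 B=4 C=0 D=0 ZF=0 PC=5
Step 6: PC=5 exec 'ADD D, 2'. After: A=-2 B=4 C=0 D=2 ZF=0 PC=6
First time PC=6: B=4

4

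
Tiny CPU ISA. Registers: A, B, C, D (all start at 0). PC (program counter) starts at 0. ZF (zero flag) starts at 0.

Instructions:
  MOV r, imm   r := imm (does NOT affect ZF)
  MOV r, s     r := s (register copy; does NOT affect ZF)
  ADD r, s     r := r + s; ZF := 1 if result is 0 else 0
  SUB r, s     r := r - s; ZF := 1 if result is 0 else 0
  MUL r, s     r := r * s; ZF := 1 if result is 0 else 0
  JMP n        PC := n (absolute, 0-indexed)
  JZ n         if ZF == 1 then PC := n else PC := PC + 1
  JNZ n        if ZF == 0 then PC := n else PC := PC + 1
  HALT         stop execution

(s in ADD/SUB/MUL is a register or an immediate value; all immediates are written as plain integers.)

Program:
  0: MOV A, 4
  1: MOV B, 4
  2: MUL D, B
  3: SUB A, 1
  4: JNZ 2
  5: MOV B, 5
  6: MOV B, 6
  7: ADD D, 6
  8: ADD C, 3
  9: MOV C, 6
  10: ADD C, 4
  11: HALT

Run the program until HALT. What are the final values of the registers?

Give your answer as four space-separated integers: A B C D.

Step 1: PC=0 exec 'MOV A, 4'. After: A=4 B=0 C=0 D=0 ZF=0 PC=1
Step 2: PC=1 exec 'MOV B, 4'. After: A=4 B=4 C=0 D=0 ZF=0 PC=2
Step 3: PC=2 exec 'MUL D, B'. After: A=4 B=4 C=0 D=0 ZF=1 PC=3
Step 4: PC=3 exec 'SUB A, 1'. After: A=3 B=4 C=0 D=0 ZF=0 PC=4
Step 5: PC=4 exec 'JNZ 2'. After: A=3 B=4 C=0 D=0 ZF=0 PC=2
Step 6: PC=2 exec 'MUL D, B'. After: A=3 B=4 C=0 D=0 ZF=1 PC=3
Step 7: PC=3 exec 'SUB A, 1'. After: A=2 B=4 C=0 D=0 ZF=0 PC=4
Step 8: PC=4 exec 'JNZ 2'. After: A=2 B=4 C=0 D=0 ZF=0 PC=2
Step 9: PC=2 exec 'MUL D, B'. After: A=2 B=4 C=0 D=0 ZF=1 PC=3
Step 10: PC=3 exec 'SUB A, 1'. After: A=1 B=4 C=0 D=0 ZF=0 PC=4
Step 11: PC=4 exec 'JNZ 2'. After: A=1 B=4 C=0 D=0 ZF=0 PC=2
Step 12: PC=2 exec 'MUL D, B'. After: A=1 B=4 C=0 D=0 ZF=1 PC=3
Step 13: PC=3 exec 'SUB A, 1'. After: A=0 B=4 C=0 D=0 ZF=1 PC=4
Step 14: PC=4 exec 'JNZ 2'. After: A=0 B=4 C=0 D=0 ZF=1 PC=5
Step 15: PC=5 exec 'MOV B, 5'. After: A=0 B=5 C=0 D=0 ZF=1 PC=6
Step 16: PC=6 exec 'MOV B, 6'. After: A=0 B=6 C=0 D=0 ZF=1 PC=7
Step 17: PC=7 exec 'ADD D, 6'. After: A=0 B=6 C=0 D=6 ZF=0 PC=8
Step 18: PC=8 exec 'ADD C, 3'. After: A=0 B=6 C=3 D=6 ZF=0 PC=9
Step 19: PC=9 exec 'MOV C, 6'. After: A=0 B=6 C=6 D=6 ZF=0 PC=10
Step 20: PC=10 exec 'ADD C, 4'. After: A=0 B=6 C=10 D=6 ZF=0 PC=11
Step 21: PC=11 exec 'HALT'. After: A=0 B=6 C=10 D=6 ZF=0 PC=11 HALTED

Answer: 0 6 10 6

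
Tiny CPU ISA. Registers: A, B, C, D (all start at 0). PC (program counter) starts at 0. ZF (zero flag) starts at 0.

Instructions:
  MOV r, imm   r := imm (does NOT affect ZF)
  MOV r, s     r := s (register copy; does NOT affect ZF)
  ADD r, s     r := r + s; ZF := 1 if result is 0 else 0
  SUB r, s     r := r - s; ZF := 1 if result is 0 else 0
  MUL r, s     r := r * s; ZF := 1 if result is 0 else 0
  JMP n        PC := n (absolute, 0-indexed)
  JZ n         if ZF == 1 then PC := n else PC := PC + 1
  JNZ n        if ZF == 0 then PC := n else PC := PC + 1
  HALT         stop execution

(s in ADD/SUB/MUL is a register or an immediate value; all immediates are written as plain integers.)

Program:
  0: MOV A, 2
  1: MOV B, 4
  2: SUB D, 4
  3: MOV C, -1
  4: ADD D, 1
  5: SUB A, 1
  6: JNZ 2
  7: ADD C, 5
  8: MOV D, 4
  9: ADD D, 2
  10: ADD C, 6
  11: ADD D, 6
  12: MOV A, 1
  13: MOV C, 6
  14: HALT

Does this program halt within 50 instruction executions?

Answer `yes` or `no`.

Answer: yes

Derivation:
Step 1: PC=0 exec 'MOV A, 2'. After: A=2 B=0 C=0 D=0 ZF=0 PC=1
Step 2: PC=1 exec 'MOV B, 4'. After: A=2 B=4 C=0 D=0 ZF=0 PC=2
Step 3: PC=2 exec 'SUB D, 4'. After: A=2 B=4 C=0 D=-4 ZF=0 PC=3
Step 4: PC=3 exec 'MOV C, -1'. After: A=2 B=4 C=-1 D=-4 ZF=0 PC=4
Step 5: PC=4 exec 'ADD D, 1'. After: A=2 B=4 C=-1 D=-3 ZF=0 PC=5
Step 6: PC=5 exec 'SUB A, 1'. After: A=1 B=4 C=-1 D=-3 ZF=0 PC=6
Step 7: PC=6 exec 'JNZ 2'. After: A=1 B=4 C=-1 D=-3 ZF=0 PC=2
Step 8: PC=2 exec 'SUB D, 4'. After: A=1 B=4 C=-1 D=-7 ZF=0 PC=3
Step 9: PC=3 exec 'MOV C, -1'. After: A=1 B=4 C=-1 D=-7 ZF=0 PC=4
Step 10: PC=4 exec 'ADD D, 1'. After: A=1 B=4 C=-1 D=-6 ZF=0 PC=5
Step 11: PC=5 exec 'SUB A, 1'. After: A=0 B=4 C=-1 D=-6 ZF=1 PC=6
Step 12: PC=6 exec 'JNZ 2'. After: A=0 B=4 C=-1 D=-6 ZF=1 PC=7
Step 13: PC=7 exec 'ADD C, 5'. After: A=0 B=4 C=4 D=-6 ZF=0 PC=8
Step 14: PC=8 exec 'MOV D, 4'. After: A=0 B=4 C=4 D=4 ZF=0 PC=9
Step 15: PC=9 exec 'ADD D, 2'. After: A=0 B=4 C=4 D=6 ZF=0 PC=10
Step 16: PC=10 exec 'ADD C, 6'. After: A=0 B=4 C=10 D=6 ZF=0 PC=11
Step 17: PC=11 exec 'ADD D, 6'. After: A=0 B=4 C=10 D=12 ZF=0 PC=12
Step 18: PC=12 exec 'MOV A, 1'. After: A=1 B=4 C=10 D=12 ZF=0 PC=13
Step 19: PC=13 exec 'MOV C, 6'. After: A=1 B=4 C=6 D=12 ZF=0 PC=14
Step 20: PC=14 exec 'HALT'. After: A=1 B=4 C=6 D=12 ZF=0 PC=14 HALTED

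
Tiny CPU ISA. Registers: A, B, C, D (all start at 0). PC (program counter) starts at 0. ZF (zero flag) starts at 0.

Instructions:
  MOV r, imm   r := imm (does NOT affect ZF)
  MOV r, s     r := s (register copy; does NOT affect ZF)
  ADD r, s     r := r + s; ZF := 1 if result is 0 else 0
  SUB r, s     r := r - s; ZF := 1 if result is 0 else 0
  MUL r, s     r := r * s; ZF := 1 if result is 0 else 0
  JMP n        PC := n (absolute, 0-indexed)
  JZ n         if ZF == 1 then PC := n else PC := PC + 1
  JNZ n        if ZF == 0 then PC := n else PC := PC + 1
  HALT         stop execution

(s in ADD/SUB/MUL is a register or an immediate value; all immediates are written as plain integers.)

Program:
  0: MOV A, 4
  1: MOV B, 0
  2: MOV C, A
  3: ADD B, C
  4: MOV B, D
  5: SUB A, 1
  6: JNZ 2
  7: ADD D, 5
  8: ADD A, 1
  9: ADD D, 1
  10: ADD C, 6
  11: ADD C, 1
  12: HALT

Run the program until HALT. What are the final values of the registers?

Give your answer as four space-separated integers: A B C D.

Step 1: PC=0 exec 'MOV A, 4'. After: A=4 B=0 C=0 D=0 ZF=0 PC=1
Step 2: PC=1 exec 'MOV B, 0'. After: A=4 B=0 C=0 D=0 ZF=0 PC=2
Step 3: PC=2 exec 'MOV C, A'. After: A=4 B=0 C=4 D=0 ZF=0 PC=3
Step 4: PC=3 exec 'ADD B, C'. After: A=4 B=4 C=4 D=0 ZF=0 PC=4
Step 5: PC=4 exec 'MOV B, D'. After: A=4 B=0 C=4 D=0 ZF=0 PC=5
Step 6: PC=5 exec 'SUB A, 1'. After: A=3 B=0 C=4 D=0 ZF=0 PC=6
Step 7: PC=6 exec 'JNZ 2'. After: A=3 B=0 C=4 D=0 ZF=0 PC=2
Step 8: PC=2 exec 'MOV C, A'. After: A=3 B=0 C=3 D=0 ZF=0 PC=3
Step 9: PC=3 exec 'ADD B, C'. After: A=3 B=3 C=3 D=0 ZF=0 PC=4
Step 10: PC=4 exec 'MOV B, D'. After: A=3 B=0 C=3 D=0 ZF=0 PC=5
Step 11: PC=5 exec 'SUB A, 1'. After: A=2 B=0 C=3 D=0 ZF=0 PC=6
Step 12: PC=6 exec 'JNZ 2'. After: A=2 B=0 C=3 D=0 ZF=0 PC=2
Step 13: PC=2 exec 'MOV C, A'. After: A=2 B=0 C=2 D=0 ZF=0 PC=3
Step 14: PC=3 exec 'ADD B, C'. After: A=2 B=2 C=2 D=0 ZF=0 PC=4
Step 15: PC=4 exec 'MOV B, D'. After: A=2 B=0 C=2 D=0 ZF=0 PC=5
Step 16: PC=5 exec 'SUB A, 1'. After: A=1 B=0 C=2 D=0 ZF=0 PC=6
Step 17: PC=6 exec 'JNZ 2'. After: A=1 B=0 C=2 D=0 ZF=0 PC=2
Step 18: PC=2 exec 'MOV C, A'. After: A=1 B=0 C=1 D=0 ZF=0 PC=3
Step 19: PC=3 exec 'ADD B, C'. After: A=1 B=1 C=1 D=0 ZF=0 PC=4
Step 20: PC=4 exec 'MOV B, D'. After: A=1 B=0 C=1 D=0 ZF=0 PC=5
Step 21: PC=5 exec 'SUB A, 1'. After: A=0 B=0 C=1 D=0 ZF=1 PC=6
Step 22: PC=6 exec 'JNZ 2'. After: A=0 B=0 C=1 D=0 ZF=1 PC=7
Step 23: PC=7 exec 'ADD D, 5'. After: A=0 B=0 C=1 D=5 ZF=0 PC=8
Step 24: PC=8 exec 'ADD A, 1'. After: A=1 B=0 C=1 D=5 ZF=0 PC=9
Step 25: PC=9 exec 'ADD D, 1'. After: A=1 B=0 C=1 D=6 ZF=0 PC=10
Step 26: PC=10 exec 'ADD C, 6'. After: A=1 B=0 C=7 D=6 ZF=0 PC=11
Step 27: PC=11 exec 'ADD C, 1'. After: A=1 B=0 C=8 D=6 ZF=0 PC=12
Step 28: PC=12 exec 'HALT'. After: A=1 B=0 C=8 D=6 ZF=0 PC=12 HALTED

Answer: 1 0 8 6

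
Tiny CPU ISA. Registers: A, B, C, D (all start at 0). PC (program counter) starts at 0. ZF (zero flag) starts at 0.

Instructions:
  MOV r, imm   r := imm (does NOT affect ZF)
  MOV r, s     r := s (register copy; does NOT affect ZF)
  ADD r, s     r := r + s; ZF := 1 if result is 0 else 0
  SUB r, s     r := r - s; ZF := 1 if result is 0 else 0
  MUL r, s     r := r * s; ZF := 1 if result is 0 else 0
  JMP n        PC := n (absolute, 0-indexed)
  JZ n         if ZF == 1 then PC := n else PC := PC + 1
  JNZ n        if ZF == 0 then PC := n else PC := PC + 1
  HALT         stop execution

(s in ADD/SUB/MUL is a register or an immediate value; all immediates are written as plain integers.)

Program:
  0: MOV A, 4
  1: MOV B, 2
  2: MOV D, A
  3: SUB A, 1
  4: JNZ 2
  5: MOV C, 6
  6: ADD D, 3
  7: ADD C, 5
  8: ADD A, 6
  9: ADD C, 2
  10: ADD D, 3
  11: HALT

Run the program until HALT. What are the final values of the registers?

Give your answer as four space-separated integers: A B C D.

Step 1: PC=0 exec 'MOV A, 4'. After: A=4 B=0 C=0 D=0 ZF=0 PC=1
Step 2: PC=1 exec 'MOV B, 2'. After: A=4 B=2 C=0 D=0 ZF=0 PC=2
Step 3: PC=2 exec 'MOV D, A'. After: A=4 B=2 C=0 D=4 ZF=0 PC=3
Step 4: PC=3 exec 'SUB A, 1'. After: A=3 B=2 C=0 D=4 ZF=0 PC=4
Step 5: PC=4 exec 'JNZ 2'. After: A=3 B=2 C=0 D=4 ZF=0 PC=2
Step 6: PC=2 exec 'MOV D, A'. After: A=3 B=2 C=0 D=3 ZF=0 PC=3
Step 7: PC=3 exec 'SUB A, 1'. After: A=2 B=2 C=0 D=3 ZF=0 PC=4
Step 8: PC=4 exec 'JNZ 2'. After: A=2 B=2 C=0 D=3 ZF=0 PC=2
Step 9: PC=2 exec 'MOV D, A'. After: A=2 B=2 C=0 D=2 ZF=0 PC=3
Step 10: PC=3 exec 'SUB A, 1'. After: A=1 B=2 C=0 D=2 ZF=0 PC=4
Step 11: PC=4 exec 'JNZ 2'. After: A=1 B=2 C=0 D=2 ZF=0 PC=2
Step 12: PC=2 exec 'MOV D, A'. After: A=1 B=2 C=0 D=1 ZF=0 PC=3
Step 13: PC=3 exec 'SUB A, 1'. After: A=0 B=2 C=0 D=1 ZF=1 PC=4
Step 14: PC=4 exec 'JNZ 2'. After: A=0 B=2 C=0 D=1 ZF=1 PC=5
Step 15: PC=5 exec 'MOV C, 6'. After: A=0 B=2 C=6 D=1 ZF=1 PC=6
Step 16: PC=6 exec 'ADD D, 3'. After: A=0 B=2 C=6 D=4 ZF=0 PC=7
Step 17: PC=7 exec 'ADD C, 5'. After: A=0 B=2 C=11 D=4 ZF=0 PC=8
Step 18: PC=8 exec 'ADD A, 6'. After: A=6 B=2 C=11 D=4 ZF=0 PC=9
Step 19: PC=9 exec 'ADD C, 2'. After: A=6 B=2 C=13 D=4 ZF=0 PC=10
Step 20: PC=10 exec 'ADD D, 3'. After: A=6 B=2 C=13 D=7 ZF=0 PC=11
Step 21: PC=11 exec 'HALT'. After: A=6 B=2 C=13 D=7 ZF=0 PC=11 HALTED

Answer: 6 2 13 7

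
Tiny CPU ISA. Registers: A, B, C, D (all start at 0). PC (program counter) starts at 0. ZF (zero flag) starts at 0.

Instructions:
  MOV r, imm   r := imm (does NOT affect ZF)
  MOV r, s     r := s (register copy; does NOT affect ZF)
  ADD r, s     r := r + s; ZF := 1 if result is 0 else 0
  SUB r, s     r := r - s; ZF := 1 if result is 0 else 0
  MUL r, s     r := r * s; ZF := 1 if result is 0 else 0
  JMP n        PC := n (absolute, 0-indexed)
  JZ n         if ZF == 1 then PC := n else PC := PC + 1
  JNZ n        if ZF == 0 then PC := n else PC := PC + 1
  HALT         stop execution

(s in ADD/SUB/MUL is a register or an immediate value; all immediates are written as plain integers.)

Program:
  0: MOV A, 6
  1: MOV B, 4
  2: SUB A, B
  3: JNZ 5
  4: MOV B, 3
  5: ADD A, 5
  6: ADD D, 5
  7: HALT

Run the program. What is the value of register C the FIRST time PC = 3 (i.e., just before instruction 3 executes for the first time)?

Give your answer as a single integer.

Step 1: PC=0 exec 'MOV A, 6'. After: A=6 B=0 C=0 D=0 ZF=0 PC=1
Step 2: PC=1 exec 'MOV B, 4'. After: A=6 B=4 C=0 D=0 ZF=0 PC=2
Step 3: PC=2 exec 'SUB A, B'. After: A=2 B=4 C=0 D=0 ZF=0 PC=3
First time PC=3: C=0

0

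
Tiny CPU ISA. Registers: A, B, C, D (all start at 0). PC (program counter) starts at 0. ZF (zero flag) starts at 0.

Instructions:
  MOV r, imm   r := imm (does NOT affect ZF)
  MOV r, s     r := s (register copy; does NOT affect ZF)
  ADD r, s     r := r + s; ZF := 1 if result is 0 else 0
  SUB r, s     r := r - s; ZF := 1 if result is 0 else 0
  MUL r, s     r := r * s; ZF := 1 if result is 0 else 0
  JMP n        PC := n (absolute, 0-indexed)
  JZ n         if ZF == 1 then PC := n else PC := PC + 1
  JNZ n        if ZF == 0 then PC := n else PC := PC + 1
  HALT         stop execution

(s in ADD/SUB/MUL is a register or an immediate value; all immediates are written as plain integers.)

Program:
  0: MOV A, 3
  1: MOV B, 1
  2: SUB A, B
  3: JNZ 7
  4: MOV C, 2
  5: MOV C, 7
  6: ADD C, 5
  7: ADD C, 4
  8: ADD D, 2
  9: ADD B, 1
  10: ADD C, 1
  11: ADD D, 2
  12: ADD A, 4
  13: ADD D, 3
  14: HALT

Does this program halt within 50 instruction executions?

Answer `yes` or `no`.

Answer: yes

Derivation:
Step 1: PC=0 exec 'MOV A, 3'. After: A=3 B=0 C=0 D=0 ZF=0 PC=1
Step 2: PC=1 exec 'MOV B, 1'. After: A=3 B=1 C=0 D=0 ZF=0 PC=2
Step 3: PC=2 exec 'SUB A, B'. After: A=2 B=1 C=0 D=0 ZF=0 PC=3
Step 4: PC=3 exec 'JNZ 7'. After: A=2 B=1 C=0 D=0 ZF=0 PC=7
Step 5: PC=7 exec 'ADD C, 4'. After: A=2 B=1 C=4 D=0 ZF=0 PC=8
Step 6: PC=8 exec 'ADD D, 2'. After: A=2 B=1 C=4 D=2 ZF=0 PC=9
Step 7: PC=9 exec 'ADD B, 1'. After: A=2 B=2 C=4 D=2 ZF=0 PC=10
Step 8: PC=10 exec 'ADD C, 1'. After: A=2 B=2 C=5 D=2 ZF=0 PC=11
Step 9: PC=11 exec 'ADD D, 2'. After: A=2 B=2 C=5 D=4 ZF=0 PC=12
Step 10: PC=12 exec 'ADD A, 4'. After: A=6 B=2 C=5 D=4 ZF=0 PC=13
Step 11: PC=13 exec 'ADD D, 3'. After: A=6 B=2 C=5 D=7 ZF=0 PC=14
Step 12: PC=14 exec 'HALT'. After: A=6 B=2 C=5 D=7 ZF=0 PC=14 HALTED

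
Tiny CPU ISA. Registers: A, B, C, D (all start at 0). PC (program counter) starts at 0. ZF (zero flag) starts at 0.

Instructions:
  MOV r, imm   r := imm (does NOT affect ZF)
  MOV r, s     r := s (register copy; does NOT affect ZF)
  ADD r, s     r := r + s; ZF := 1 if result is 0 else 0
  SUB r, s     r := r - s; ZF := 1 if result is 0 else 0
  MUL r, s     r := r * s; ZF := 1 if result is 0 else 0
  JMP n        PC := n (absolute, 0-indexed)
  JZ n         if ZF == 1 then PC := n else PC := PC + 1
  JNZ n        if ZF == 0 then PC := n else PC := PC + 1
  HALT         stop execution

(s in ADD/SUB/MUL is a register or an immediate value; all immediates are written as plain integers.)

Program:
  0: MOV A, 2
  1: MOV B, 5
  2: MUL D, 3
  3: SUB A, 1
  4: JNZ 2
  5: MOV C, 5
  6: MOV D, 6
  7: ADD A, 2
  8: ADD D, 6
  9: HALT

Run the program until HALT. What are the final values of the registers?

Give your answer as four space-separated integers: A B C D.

Answer: 2 5 5 12

Derivation:
Step 1: PC=0 exec 'MOV A, 2'. After: A=2 B=0 C=0 D=0 ZF=0 PC=1
Step 2: PC=1 exec 'MOV B, 5'. After: A=2 B=5 C=0 D=0 ZF=0 PC=2
Step 3: PC=2 exec 'MUL D, 3'. After: A=2 B=5 C=0 D=0 ZF=1 PC=3
Step 4: PC=3 exec 'SUB A, 1'. After: A=1 B=5 C=0 D=0 ZF=0 PC=4
Step 5: PC=4 exec 'JNZ 2'. After: A=1 B=5 C=0 D=0 ZF=0 PC=2
Step 6: PC=2 exec 'MUL D, 3'. After: A=1 B=5 C=0 D=0 ZF=1 PC=3
Step 7: PC=3 exec 'SUB A, 1'. After: A=0 B=5 C=0 D=0 ZF=1 PC=4
Step 8: PC=4 exec 'JNZ 2'. After: A=0 B=5 C=0 D=0 ZF=1 PC=5
Step 9: PC=5 exec 'MOV C, 5'. After: A=0 B=5 C=5 D=0 ZF=1 PC=6
Step 10: PC=6 exec 'MOV D, 6'. After: A=0 B=5 C=5 D=6 ZF=1 PC=7
Step 11: PC=7 exec 'ADD A, 2'. After: A=2 B=5 C=5 D=6 ZF=0 PC=8
Step 12: PC=8 exec 'ADD D, 6'. After: A=2 B=5 C=5 D=12 ZF=0 PC=9
Step 13: PC=9 exec 'HALT'. After: A=2 B=5 C=5 D=12 ZF=0 PC=9 HALTED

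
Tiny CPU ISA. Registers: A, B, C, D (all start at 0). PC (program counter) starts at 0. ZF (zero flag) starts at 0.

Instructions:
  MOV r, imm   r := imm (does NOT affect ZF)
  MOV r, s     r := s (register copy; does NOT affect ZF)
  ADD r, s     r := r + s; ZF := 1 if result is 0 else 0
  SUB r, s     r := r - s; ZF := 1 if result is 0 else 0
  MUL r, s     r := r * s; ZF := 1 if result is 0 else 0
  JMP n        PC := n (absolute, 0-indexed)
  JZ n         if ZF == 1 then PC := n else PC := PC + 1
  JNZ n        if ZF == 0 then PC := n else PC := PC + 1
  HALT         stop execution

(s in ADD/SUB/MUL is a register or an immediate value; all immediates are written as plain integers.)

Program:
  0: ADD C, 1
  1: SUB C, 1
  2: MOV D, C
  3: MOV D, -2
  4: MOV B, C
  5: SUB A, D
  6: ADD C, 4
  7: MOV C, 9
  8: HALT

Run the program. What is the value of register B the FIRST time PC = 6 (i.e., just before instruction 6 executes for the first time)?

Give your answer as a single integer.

Step 1: PC=0 exec 'ADD C, 1'. After: A=0 B=0 C=1 D=0 ZF=0 PC=1
Step 2: PC=1 exec 'SUB C, 1'. After: A=0 B=0 C=0 D=0 ZF=1 PC=2
Step 3: PC=2 exec 'MOV D, C'. After: A=0 B=0 C=0 D=0 ZF=1 PC=3
Step 4: PC=3 exec 'MOV D, -2'. After: A=0 B=0 C=0 D=-2 ZF=1 PC=4
Step 5: PC=4 exec 'MOV B, C'. After: A=0 B=0 C=0 D=-2 ZF=1 PC=5
Step 6: PC=5 exec 'SUB A, D'. After: A=2 B=0 C=0 D=-2 ZF=0 PC=6
First time PC=6: B=0

0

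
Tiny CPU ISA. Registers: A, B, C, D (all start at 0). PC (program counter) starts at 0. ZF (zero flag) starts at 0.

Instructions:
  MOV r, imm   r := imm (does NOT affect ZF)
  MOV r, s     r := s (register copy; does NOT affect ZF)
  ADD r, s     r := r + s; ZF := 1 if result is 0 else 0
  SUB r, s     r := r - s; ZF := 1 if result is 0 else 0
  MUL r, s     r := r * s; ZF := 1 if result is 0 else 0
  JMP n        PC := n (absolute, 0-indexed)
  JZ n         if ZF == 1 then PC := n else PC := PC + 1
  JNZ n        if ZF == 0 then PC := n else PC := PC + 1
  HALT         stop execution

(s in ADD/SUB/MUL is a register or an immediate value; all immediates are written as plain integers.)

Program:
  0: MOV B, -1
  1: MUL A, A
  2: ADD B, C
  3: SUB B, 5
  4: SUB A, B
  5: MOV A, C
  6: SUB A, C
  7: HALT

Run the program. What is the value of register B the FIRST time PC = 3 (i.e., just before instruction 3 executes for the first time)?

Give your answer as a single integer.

Step 1: PC=0 exec 'MOV B, -1'. After: A=0 B=-1 C=0 D=0 ZF=0 PC=1
Step 2: PC=1 exec 'MUL A, A'. After: A=0 B=-1 C=0 D=0 ZF=1 PC=2
Step 3: PC=2 exec 'ADD B, C'. After: A=0 B=-1 C=0 D=0 ZF=0 PC=3
First time PC=3: B=-1

-1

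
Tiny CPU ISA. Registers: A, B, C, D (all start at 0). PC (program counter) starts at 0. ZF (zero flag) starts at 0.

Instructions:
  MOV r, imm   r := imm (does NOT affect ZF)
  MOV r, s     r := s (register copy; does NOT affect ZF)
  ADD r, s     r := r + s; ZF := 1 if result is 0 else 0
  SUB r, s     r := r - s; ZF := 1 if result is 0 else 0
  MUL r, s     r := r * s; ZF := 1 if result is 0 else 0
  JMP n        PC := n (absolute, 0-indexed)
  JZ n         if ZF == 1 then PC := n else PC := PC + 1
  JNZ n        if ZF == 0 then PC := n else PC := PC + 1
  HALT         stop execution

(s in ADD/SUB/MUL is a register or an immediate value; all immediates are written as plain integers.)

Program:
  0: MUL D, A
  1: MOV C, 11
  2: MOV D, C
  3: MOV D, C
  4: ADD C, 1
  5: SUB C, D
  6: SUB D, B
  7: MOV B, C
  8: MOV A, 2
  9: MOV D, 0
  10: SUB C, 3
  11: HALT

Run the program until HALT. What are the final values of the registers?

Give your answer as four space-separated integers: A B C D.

Answer: 2 1 -2 0

Derivation:
Step 1: PC=0 exec 'MUL D, A'. After: A=0 B=0 C=0 D=0 ZF=1 PC=1
Step 2: PC=1 exec 'MOV C, 11'. After: A=0 B=0 C=11 D=0 ZF=1 PC=2
Step 3: PC=2 exec 'MOV D, C'. After: A=0 B=0 C=11 D=11 ZF=1 PC=3
Step 4: PC=3 exec 'MOV D, C'. After: A=0 B=0 C=11 D=11 ZF=1 PC=4
Step 5: PC=4 exec 'ADD C, 1'. After: A=0 B=0 C=12 D=11 ZF=0 PC=5
Step 6: PC=5 exec 'SUB C, D'. After: A=0 B=0 C=1 D=11 ZF=0 PC=6
Step 7: PC=6 exec 'SUB D, B'. After: A=0 B=0 C=1 D=11 ZF=0 PC=7
Step 8: PC=7 exec 'MOV B, C'. After: A=0 B=1 C=1 D=11 ZF=0 PC=8
Step 9: PC=8 exec 'MOV A, 2'. After: A=2 B=1 C=1 D=11 ZF=0 PC=9
Step 10: PC=9 exec 'MOV D, 0'. After: A=2 B=1 C=1 D=0 ZF=0 PC=10
Step 11: PC=10 exec 'SUB C, 3'. After: A=2 B=1 C=-2 D=0 ZF=0 PC=11
Step 12: PC=11 exec 'HALT'. After: A=2 B=1 C=-2 D=0 ZF=0 PC=11 HALTED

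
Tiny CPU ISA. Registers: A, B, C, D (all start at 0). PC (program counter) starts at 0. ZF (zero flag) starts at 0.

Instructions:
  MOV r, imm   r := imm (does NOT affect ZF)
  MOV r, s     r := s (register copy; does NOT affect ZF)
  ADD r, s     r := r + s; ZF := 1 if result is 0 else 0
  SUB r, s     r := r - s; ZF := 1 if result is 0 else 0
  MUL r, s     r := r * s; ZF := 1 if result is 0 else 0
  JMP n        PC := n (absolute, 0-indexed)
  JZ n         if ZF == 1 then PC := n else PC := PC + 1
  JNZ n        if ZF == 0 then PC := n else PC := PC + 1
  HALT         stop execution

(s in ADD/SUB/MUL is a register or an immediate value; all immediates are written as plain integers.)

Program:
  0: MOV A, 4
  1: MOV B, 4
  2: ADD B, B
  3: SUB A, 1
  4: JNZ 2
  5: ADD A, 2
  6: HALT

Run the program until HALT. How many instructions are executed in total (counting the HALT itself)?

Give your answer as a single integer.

Answer: 16

Derivation:
Step 1: PC=0 exec 'MOV A, 4'. After: A=4 B=0 C=0 D=0 ZF=0 PC=1
Step 2: PC=1 exec 'MOV B, 4'. After: A=4 B=4 C=0 D=0 ZF=0 PC=2
Step 3: PC=2 exec 'ADD B, B'. After: A=4 B=8 C=0 D=0 ZF=0 PC=3
Step 4: PC=3 exec 'SUB A, 1'. After: A=3 B=8 C=0 D=0 ZF=0 PC=4
Step 5: PC=4 exec 'JNZ 2'. After: A=3 B=8 C=0 D=0 ZF=0 PC=2
Step 6: PC=2 exec 'ADD B, B'. After: A=3 B=16 C=0 D=0 ZF=0 PC=3
Step 7: PC=3 exec 'SUB A, 1'. After: A=2 B=16 C=0 D=0 ZF=0 PC=4
Step 8: PC=4 exec 'JNZ 2'. After: A=2 B=16 C=0 D=0 ZF=0 PC=2
Step 9: PC=2 exec 'ADD B, B'. After: A=2 B=32 C=0 D=0 ZF=0 PC=3
Step 10: PC=3 exec 'SUB A, 1'. After: A=1 B=32 C=0 D=0 ZF=0 PC=4
Step 11: PC=4 exec 'JNZ 2'. After: A=1 B=32 C=0 D=0 ZF=0 PC=2
Step 12: PC=2 exec 'ADD B, B'. After: A=1 B=64 C=0 D=0 ZF=0 PC=3
Step 13: PC=3 exec 'SUB A, 1'. After: A=0 B=64 C=0 D=0 ZF=1 PC=4
Step 14: PC=4 exec 'JNZ 2'. After: A=0 B=64 C=0 D=0 ZF=1 PC=5
Step 15: PC=5 exec 'ADD A, 2'. After: A=2 B=64 C=0 D=0 ZF=0 PC=6
Step 16: PC=6 exec 'HALT'. After: A=2 B=64 C=0 D=0 ZF=0 PC=6 HALTED
Total instructions executed: 16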